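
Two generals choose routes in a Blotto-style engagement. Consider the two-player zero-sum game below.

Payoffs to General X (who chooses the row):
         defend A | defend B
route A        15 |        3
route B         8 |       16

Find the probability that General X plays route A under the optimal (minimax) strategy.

Row minima are 3 and 8, so General X's maximin is 8; column maxima are 15 and 16, so General Y's minimax is 15. These differ, so the equilibrium is in mixed strategies.
Let General X play route A with probability p. General Y is indifferent when 15p + 8(1−p) = 3p + 16(1−p), giving p = 2/5.

2/5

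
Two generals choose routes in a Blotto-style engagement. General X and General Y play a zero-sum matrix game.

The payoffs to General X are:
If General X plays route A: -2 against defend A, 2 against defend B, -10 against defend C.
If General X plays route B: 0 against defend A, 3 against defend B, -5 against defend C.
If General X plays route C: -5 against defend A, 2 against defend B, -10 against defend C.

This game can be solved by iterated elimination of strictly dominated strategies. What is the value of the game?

Row route C is strictly dominated by row route B (0>-5, 3>2, -5>-10); eliminate route C.
Row route A is strictly dominated by row route B (0>-2, 3>2, -5>-10); eliminate route A.
Column defend A is strictly dominated by defend C for General Y (-5<0); eliminate defend A.
Column defend B is strictly dominated by defend C for General Y (-5<3); eliminate defend B.
Only (route B, defend C) remains, with payoff -5.

-5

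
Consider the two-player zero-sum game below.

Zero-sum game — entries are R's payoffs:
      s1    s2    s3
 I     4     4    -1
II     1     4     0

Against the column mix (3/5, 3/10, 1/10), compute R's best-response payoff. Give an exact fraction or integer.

I: (4)·(3/5) + (4)·(3/10) + (-1)·(1/10) = 7/2.
II: (1)·(3/5) + (4)·(3/10) + (0)·(1/10) = 9/5.
The best pure response is I with expected payoff 7/2.

7/2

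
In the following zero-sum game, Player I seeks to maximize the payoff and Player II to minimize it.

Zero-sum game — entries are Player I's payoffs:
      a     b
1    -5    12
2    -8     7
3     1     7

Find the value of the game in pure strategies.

1

Row minima: -5, -8, 1 → Player I's maximin is 1.
Column maxima: 1, 12 → Player II's minimax is 1.
They coincide at (3, a), so the value is 1.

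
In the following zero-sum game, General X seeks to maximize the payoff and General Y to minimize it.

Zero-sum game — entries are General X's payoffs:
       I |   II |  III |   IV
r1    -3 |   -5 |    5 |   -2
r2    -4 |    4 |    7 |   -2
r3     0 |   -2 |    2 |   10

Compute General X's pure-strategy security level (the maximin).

-2

The worst-case payoff for each row is r1: -5, r2: -4, r3: -2.
The best of these is -2.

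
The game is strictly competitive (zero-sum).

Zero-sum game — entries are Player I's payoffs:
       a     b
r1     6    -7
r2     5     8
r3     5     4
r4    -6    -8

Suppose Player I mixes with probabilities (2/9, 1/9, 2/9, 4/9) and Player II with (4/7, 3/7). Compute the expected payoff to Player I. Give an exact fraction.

-26/21

Against (4/7, 3/7), each row's expected payoff is r1: 3/7; r2: 44/7; r3: 32/7; r4: -48/7.
Taking the (2/9, 1/9, 2/9, 4/9)-weighted average: (2/9)·(3/7) + (1/9)·(44/7) + (2/9)·(32/7) + (4/9)·(-48/7) = -26/21.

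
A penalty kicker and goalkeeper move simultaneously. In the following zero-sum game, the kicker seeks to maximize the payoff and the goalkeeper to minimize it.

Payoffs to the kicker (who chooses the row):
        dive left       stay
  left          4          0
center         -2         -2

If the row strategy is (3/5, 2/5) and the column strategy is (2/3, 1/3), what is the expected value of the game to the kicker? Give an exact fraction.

Against (2/3, 1/3), each row's expected payoff is left: 8/3; center: -2.
Taking the (3/5, 2/5)-weighted average: (3/5)·(8/3) + (2/5)·(-2) = 4/5.

4/5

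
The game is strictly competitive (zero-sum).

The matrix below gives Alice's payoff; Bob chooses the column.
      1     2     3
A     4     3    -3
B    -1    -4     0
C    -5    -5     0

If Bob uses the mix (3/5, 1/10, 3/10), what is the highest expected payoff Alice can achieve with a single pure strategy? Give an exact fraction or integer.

9/5

A: (4)·(3/5) + (3)·(1/10) + (-3)·(3/10) = 9/5.
B: (-1)·(3/5) + (-4)·(1/10) + (0)·(3/10) = -1.
C: (-5)·(3/5) + (-5)·(1/10) + (0)·(3/10) = -7/2.
The best pure response is A with expected payoff 9/5.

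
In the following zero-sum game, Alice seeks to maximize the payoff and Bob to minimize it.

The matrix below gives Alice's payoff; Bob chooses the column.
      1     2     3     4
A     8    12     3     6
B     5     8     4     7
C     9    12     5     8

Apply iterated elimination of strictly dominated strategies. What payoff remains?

5

Column 1 is strictly dominated by 3 for Bob (3<8, 4<5, 5<9); eliminate 1.
Column 4 is strictly dominated by 3 for Bob (3<6, 4<7, 5<8); eliminate 4.
Row B is strictly dominated by row C (12>8, 5>4); eliminate B.
Column 2 is strictly dominated by 3 for Bob (3<12, 5<12); eliminate 2.
Row A is strictly dominated by row C (5>3); eliminate A.
Only (C, 3) remains, with payoff 5.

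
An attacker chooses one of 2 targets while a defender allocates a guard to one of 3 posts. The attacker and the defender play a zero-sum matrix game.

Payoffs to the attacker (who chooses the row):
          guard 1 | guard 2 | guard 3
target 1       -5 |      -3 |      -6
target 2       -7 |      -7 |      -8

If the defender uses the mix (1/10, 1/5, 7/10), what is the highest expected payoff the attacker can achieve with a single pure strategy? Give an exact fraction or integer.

-53/10

target 1: (-5)·(1/10) + (-3)·(1/5) + (-6)·(7/10) = -53/10.
target 2: (-7)·(1/10) + (-7)·(1/5) + (-8)·(7/10) = -77/10.
The best pure response is target 1 with expected payoff -53/10.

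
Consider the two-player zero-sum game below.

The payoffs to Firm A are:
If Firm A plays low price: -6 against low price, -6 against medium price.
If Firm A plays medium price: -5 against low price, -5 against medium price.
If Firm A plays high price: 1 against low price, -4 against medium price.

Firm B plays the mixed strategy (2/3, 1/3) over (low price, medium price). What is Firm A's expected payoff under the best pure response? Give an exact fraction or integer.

-2/3

low price: (-6)·(2/3) + (-6)·(1/3) = -6.
medium price: (-5)·(2/3) + (-5)·(1/3) = -5.
high price: (1)·(2/3) + (-4)·(1/3) = -2/3.
The best pure response is high price with expected payoff -2/3.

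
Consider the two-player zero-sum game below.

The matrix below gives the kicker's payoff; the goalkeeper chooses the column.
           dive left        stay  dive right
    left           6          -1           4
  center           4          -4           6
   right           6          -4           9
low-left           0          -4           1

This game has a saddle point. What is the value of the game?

-1

Row minima: -1, -4, -4, -4 → the kicker's maximin is -1.
Column maxima: 6, -1, 9 → the goalkeeper's minimax is -1.
They coincide at (left, stay), so the value is -1.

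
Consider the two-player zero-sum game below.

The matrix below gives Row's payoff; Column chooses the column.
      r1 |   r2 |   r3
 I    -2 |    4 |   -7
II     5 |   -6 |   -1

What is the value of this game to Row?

-23/8

Column r1 is strictly dominated by r3 for Column (it gives Row more in every row).
The remaining 2×2 game on (I, II) × (r2, r3) has no saddle point. Let Row play I with probability p; indifference gives 4p − 6(1−p) = −7p − (1−p), so p = 5/16.
Similarly Column's optimal q on r2 is 3/8, and the value is 4·(3/8) + (-7)·(5/8) = -23/8.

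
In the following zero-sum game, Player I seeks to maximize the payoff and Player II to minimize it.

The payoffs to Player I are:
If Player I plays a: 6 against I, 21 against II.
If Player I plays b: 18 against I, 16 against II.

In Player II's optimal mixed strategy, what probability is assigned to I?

Row minima are 6 and 16, so Player I's maximin is 16; column maxima are 18 and 21, so Player II's minimax is 18. These differ, so the equilibrium is in mixed strategies.
Let Player II play I with probability q. Player I is indifferent when 6q + 21(1−q) = 18q + 16(1−q), giving q = 5/17.

5/17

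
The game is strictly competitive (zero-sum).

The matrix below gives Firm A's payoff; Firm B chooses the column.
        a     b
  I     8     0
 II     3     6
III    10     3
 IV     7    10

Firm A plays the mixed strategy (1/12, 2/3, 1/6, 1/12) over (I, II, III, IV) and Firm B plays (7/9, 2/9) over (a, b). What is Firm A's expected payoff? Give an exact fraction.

541/108

Against (7/9, 2/9), each row's expected payoff is I: 56/9; II: 11/3; III: 76/9; IV: 23/3.
Taking the (1/12, 2/3, 1/6, 1/12)-weighted average: (1/12)·(56/9) + (2/3)·(11/3) + (1/6)·(76/9) + (1/12)·(23/3) = 541/108.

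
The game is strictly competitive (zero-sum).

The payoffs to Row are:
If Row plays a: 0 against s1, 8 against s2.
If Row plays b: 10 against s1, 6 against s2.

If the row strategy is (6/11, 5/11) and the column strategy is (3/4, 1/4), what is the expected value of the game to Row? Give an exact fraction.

57/11

Against (3/4, 1/4), each row's expected payoff is a: 2; b: 9.
Taking the (6/11, 5/11)-weighted average: (6/11)·(2) + (5/11)·(9) = 57/11.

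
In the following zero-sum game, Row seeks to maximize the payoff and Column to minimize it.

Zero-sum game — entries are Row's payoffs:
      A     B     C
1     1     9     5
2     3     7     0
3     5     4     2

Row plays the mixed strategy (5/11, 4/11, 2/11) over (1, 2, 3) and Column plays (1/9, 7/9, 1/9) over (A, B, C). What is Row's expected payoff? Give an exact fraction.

623/99

Against (1/9, 7/9, 1/9), each row's expected payoff is 1: 23/3; 2: 52/9; 3: 35/9.
Taking the (5/11, 4/11, 2/11)-weighted average: (5/11)·(23/3) + (4/11)·(52/9) + (2/11)·(35/9) = 623/99.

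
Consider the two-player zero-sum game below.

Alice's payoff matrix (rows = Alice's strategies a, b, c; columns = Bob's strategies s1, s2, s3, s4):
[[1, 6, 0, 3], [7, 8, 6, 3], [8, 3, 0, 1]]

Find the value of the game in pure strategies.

Row minima: 0, 3, 0 → Alice's maximin is 3.
Column maxima: 8, 8, 6, 3 → Bob's minimax is 3.
They coincide at (b, s4), so the value is 3.

3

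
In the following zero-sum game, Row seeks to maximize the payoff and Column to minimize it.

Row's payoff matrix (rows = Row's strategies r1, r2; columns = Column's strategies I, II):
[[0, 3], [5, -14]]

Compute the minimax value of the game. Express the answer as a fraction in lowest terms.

15/22

Row minima are 0 and -14, so Row's maximin is 0; column maxima are 5 and 3, so Column's minimax is 3. These differ, so the equilibrium is in mixed strategies.
Let Row play r1 with probability p. Column is indifferent when 5(1−p) = 3p − 14(1−p), giving p = 19/22.
Let Column play I with probability q. Row is indifferent when 3(1−q) = 5q − 14(1−q), giving q = 17/22.
The value is 0·(17/22) + (3)·(5/22) = 15/22.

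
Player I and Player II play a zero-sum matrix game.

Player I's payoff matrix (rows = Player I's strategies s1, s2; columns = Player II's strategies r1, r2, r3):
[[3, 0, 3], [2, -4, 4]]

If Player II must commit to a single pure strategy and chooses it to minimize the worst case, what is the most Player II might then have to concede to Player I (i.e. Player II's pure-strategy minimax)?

The worst case (largest entry) in each column is r1: 3, r2: 0, r3: 4.
The best (smallest) of these is 0.

0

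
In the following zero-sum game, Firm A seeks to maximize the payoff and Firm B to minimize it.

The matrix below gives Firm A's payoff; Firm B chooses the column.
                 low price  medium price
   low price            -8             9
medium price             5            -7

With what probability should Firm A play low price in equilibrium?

12/29

Row minima are -8 and -7, so Firm A's maximin is -7; column maxima are 5 and 9, so Firm B's minimax is 5. These differ, so the equilibrium is in mixed strategies.
Let Firm A play low price with probability p. Firm B is indifferent when −8p + 5(1−p) = 9p − 7(1−p), giving p = 12/29.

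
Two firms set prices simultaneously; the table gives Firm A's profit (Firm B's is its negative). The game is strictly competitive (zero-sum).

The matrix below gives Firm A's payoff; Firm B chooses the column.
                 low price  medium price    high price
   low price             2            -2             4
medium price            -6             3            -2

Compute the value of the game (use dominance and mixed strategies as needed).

-6/13

Column high price is strictly dominated by low price for Firm B (it gives Firm A more in every row).
The remaining 2×2 game on (low price, medium price) × (low price, medium price) has no saddle point. Let Firm A play low price with probability p; indifference gives 2p − 6(1−p) = −2p + 3(1−p), so p = 9/13.
Similarly Firm B's optimal q on low price is 5/13, and the value is 2·(5/13) + (-2)·(8/13) = -6/13.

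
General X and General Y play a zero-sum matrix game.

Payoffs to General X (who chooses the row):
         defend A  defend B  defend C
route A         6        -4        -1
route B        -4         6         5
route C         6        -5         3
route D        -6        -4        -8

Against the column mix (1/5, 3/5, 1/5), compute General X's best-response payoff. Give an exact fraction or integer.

route A: (6)·(1/5) + (-4)·(3/5) + (-1)·(1/5) = -7/5.
route B: (-4)·(1/5) + (6)·(3/5) + (5)·(1/5) = 19/5.
route C: (6)·(1/5) + (-5)·(3/5) + (3)·(1/5) = -6/5.
route D: (-6)·(1/5) + (-4)·(3/5) + (-8)·(1/5) = -26/5.
The best pure response is route B with expected payoff 19/5.

19/5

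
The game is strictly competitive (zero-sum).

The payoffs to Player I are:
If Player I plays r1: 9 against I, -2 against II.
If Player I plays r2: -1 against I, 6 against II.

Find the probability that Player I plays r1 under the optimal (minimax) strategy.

7/18

Row minima are -2 and -1, so Player I's maximin is -1; column maxima are 9 and 6, so Player II's minimax is 6. These differ, so the equilibrium is in mixed strategies.
Let Player I play r1 with probability p. Player II is indifferent when 9p − (1−p) = −2p + 6(1−p), giving p = 7/18.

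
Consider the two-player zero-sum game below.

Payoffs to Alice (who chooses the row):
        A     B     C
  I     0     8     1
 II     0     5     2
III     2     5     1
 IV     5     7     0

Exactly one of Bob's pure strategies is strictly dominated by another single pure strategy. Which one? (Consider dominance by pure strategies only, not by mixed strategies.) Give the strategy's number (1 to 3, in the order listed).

2

Bob prefers columns that give Alice less. Compare B with A: 0 < 8, 0 < 5, 2 < 5, 5 < 7.
So A strictly dominates B for Bob; B is strictly dominated.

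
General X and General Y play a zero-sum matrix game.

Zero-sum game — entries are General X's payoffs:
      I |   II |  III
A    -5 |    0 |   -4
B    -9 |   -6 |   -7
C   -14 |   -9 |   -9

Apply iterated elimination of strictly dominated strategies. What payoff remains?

-5

Column II is strictly dominated by I for General Y (-5<0, -9<-6, -14<-9); eliminate II.
Row B is strictly dominated by row A (-5>-9, -4>-7); eliminate B.
Row C is strictly dominated by row A (-5>-14, -4>-9); eliminate C.
Column III is strictly dominated by I for General Y (-5<-4); eliminate III.
Only (A, I) remains, with payoff -5.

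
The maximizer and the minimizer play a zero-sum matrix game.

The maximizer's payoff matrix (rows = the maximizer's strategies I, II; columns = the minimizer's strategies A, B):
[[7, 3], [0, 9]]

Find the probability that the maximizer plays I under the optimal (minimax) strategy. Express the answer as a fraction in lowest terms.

9/13

Row minima are 3 and 0, so the maximizer's maximin is 3; column maxima are 7 and 9, so the minimizer's minimax is 7. These differ, so the equilibrium is in mixed strategies.
Let the maximizer play I with probability p. The minimizer is indifferent when 7p = 3p + 9(1−p), giving p = 9/13.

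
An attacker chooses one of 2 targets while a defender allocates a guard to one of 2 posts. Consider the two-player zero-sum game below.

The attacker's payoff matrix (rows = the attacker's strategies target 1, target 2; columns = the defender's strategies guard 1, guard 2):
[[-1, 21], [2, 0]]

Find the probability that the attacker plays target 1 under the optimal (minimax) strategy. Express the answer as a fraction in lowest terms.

Row minima are -1 and 0, so the attacker's maximin is 0; column maxima are 2 and 21, so the defender's minimax is 2. These differ, so the equilibrium is in mixed strategies.
Let the attacker play target 1 with probability p. The defender is indifferent when −p + 2(1−p) = 21p, giving p = 1/12.

1/12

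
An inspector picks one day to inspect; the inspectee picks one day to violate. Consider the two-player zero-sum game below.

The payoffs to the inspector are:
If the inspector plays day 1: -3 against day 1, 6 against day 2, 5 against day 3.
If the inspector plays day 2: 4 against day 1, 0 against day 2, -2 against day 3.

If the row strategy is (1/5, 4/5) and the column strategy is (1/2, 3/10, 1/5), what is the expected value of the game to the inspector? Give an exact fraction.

Against (1/2, 3/10, 1/5), each row's expected payoff is day 1: 13/10; day 2: 8/5.
Taking the (1/5, 4/5)-weighted average: (1/5)·(13/10) + (4/5)·(8/5) = 77/50.

77/50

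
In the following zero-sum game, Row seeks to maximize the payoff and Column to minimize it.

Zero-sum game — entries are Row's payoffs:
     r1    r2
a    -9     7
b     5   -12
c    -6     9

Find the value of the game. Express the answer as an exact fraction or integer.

-27/32

Row a is strictly dominated by row c, so Row never plays it.
The remaining 2×2 game on (b, c) × (r1, r2) has no saddle point. Let Row play b with probability p; indifference gives 5p − 6(1−p) = −12p + 9(1−p), so p = 15/32.
Similarly Column's optimal q on r1 is 21/32, and the value is 5·(21/32) + (-12)·(11/32) = -27/32.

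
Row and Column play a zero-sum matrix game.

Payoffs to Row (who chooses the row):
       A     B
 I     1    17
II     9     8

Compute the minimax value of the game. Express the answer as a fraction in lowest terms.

Row minima are 1 and 8, so Row's maximin is 8; column maxima are 9 and 17, so Column's minimax is 9. These differ, so the equilibrium is in mixed strategies.
Let Row play I with probability p. Column is indifferent when p + 9(1−p) = 17p + 8(1−p), giving p = 1/17.
Let Column play A with probability q. Row is indifferent when q + 17(1−q) = 9q + 8(1−q), giving q = 9/17.
The value is 1·(9/17) + (17)·(8/17) = 145/17.

145/17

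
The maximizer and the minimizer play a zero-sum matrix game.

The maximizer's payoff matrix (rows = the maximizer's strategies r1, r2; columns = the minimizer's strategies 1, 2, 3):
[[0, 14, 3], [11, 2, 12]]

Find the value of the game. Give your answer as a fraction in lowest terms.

Column 3 is strictly dominated by 1 for the minimizer (it gives the maximizer more in every row).
The remaining 2×2 game on (r1, r2) × (1, 2) has no saddle point. Let the maximizer play r1 with probability p; indifference gives 11(1−p) = 14p + 2(1−p), so p = 9/23.
Similarly the minimizer's optimal q on 1 is 12/23, and the value is 0·(12/23) + (14)·(11/23) = 154/23.

154/23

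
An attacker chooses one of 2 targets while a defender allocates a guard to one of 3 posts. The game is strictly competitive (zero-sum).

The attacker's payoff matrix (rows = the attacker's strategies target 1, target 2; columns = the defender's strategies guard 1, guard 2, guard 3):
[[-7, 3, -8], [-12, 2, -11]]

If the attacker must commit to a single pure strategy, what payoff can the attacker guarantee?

-8

The worst-case payoff for each row is target 1: -8, target 2: -12.
The best of these is -8.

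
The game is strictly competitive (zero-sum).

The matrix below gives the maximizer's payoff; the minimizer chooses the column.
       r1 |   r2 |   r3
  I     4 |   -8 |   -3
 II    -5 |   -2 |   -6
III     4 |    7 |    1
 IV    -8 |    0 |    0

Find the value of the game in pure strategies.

Row minima: -8, -6, 1, -8 → the maximizer's maximin is 1.
Column maxima: 4, 7, 1 → the minimizer's minimax is 1.
They coincide at (III, r3), so the value is 1.

1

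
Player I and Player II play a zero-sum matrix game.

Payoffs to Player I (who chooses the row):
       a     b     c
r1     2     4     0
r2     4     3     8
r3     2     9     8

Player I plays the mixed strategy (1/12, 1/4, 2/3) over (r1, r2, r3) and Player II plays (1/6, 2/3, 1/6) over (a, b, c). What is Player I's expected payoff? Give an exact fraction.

229/36

Against (1/6, 2/3, 1/6), each row's expected payoff is r1: 3; r2: 4; r3: 23/3.
Taking the (1/12, 1/4, 2/3)-weighted average: (1/12)·(3) + (1/4)·(4) + (2/3)·(23/3) = 229/36.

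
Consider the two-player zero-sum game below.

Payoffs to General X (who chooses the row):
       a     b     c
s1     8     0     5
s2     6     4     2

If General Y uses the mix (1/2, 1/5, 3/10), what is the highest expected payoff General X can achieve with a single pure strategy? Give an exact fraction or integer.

s1: (8)·(1/2) + (0)·(1/5) + (5)·(3/10) = 11/2.
s2: (6)·(1/2) + (4)·(1/5) + (2)·(3/10) = 22/5.
The best pure response is s1 with expected payoff 11/2.

11/2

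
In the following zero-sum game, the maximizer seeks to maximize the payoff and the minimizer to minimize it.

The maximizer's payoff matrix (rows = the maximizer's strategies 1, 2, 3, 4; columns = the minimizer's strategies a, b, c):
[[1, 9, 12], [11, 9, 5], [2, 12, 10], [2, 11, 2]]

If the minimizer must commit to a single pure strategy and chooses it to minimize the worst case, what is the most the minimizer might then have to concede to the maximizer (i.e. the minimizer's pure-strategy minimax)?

The worst case (largest entry) in each column is a: 11, b: 12, c: 12.
The best (smallest) of these is 11.

11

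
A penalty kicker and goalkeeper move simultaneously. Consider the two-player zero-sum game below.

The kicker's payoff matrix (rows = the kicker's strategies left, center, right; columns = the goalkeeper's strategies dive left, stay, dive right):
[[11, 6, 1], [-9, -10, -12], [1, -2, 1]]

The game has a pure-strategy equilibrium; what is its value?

Row minima: 1, -12, -2 → the kicker's maximin is 1.
Column maxima: 11, 6, 1 → the goalkeeper's minimax is 1.
They coincide at (left, dive right), so the value is 1.

1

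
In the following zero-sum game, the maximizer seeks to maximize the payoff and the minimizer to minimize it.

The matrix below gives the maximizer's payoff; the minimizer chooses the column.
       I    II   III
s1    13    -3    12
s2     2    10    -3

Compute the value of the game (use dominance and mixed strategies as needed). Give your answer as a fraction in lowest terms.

Column I is strictly dominated by III for the minimizer (it gives the maximizer more in every row).
The remaining 2×2 game on (s1, s2) × (II, III) has no saddle point. Let the maximizer play s1 with probability p; indifference gives −3p + 10(1−p) = 12p − 3(1−p), so p = 13/28.
Similarly the minimizer's optimal q on II is 15/28, and the value is -3·(15/28) + (12)·(13/28) = 111/28.

111/28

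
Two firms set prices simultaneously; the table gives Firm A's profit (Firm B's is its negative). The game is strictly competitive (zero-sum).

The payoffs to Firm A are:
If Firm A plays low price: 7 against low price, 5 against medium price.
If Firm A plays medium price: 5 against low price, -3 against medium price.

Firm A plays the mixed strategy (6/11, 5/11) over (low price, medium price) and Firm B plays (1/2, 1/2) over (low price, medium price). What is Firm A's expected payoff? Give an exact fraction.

Against (1/2, 1/2), each row's expected payoff is low price: 6; medium price: 1.
Taking the (6/11, 5/11)-weighted average: (6/11)·(6) + (5/11)·(1) = 41/11.

41/11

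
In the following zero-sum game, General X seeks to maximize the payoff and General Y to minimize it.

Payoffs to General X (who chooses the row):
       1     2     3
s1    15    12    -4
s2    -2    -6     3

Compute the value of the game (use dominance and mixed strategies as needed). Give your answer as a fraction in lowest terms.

12/25

Column 1 is strictly dominated by 2 for General Y (it gives General X more in every row).
The remaining 2×2 game on (s1, s2) × (2, 3) has no saddle point. Let General X play s1 with probability p; indifference gives 12p − 6(1−p) = −4p + 3(1−p), so p = 9/25.
Similarly General Y's optimal q on 2 is 7/25, and the value is 12·(7/25) + (-4)·(18/25) = 12/25.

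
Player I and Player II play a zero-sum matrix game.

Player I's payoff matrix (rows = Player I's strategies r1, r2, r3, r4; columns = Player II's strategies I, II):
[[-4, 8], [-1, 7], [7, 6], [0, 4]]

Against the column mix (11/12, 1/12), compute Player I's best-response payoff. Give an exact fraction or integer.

r1: (-4)·(11/12) + (8)·(1/12) = -3.
r2: (-1)·(11/12) + (7)·(1/12) = -1/3.
r3: (7)·(11/12) + (6)·(1/12) = 83/12.
r4: (0)·(11/12) + (4)·(1/12) = 1/3.
The best pure response is r3 with expected payoff 83/12.

83/12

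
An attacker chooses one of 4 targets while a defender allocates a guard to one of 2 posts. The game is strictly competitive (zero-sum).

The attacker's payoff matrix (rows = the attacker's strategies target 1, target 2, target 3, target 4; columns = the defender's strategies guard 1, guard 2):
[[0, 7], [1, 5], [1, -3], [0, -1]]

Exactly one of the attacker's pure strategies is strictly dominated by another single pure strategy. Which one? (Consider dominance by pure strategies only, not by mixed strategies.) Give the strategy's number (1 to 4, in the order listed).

4

Compare target 4 with target 2: 1 > 0, 5 > -1.
So target 2 strictly dominates target 4 for the attacker; target 4 is strictly dominated.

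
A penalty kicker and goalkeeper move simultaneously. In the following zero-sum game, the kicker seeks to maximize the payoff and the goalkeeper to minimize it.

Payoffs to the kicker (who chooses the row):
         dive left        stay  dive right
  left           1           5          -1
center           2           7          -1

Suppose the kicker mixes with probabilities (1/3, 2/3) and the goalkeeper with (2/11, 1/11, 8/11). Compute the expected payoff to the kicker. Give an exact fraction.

5/33

Against (2/11, 1/11, 8/11), each row's expected payoff is left: -1/11; center: 3/11.
Taking the (1/3, 2/3)-weighted average: (1/3)·(-1/11) + (2/3)·(3/11) = 5/33.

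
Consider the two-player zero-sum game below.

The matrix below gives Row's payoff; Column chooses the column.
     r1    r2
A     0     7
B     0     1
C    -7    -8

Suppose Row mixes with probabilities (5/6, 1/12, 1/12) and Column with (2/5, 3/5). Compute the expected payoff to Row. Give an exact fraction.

Against (2/5, 3/5), each row's expected payoff is A: 21/5; B: 3/5; C: -38/5.
Taking the (5/6, 1/12, 1/12)-weighted average: (5/6)·(21/5) + (1/12)·(3/5) + (1/12)·(-38/5) = 35/12.

35/12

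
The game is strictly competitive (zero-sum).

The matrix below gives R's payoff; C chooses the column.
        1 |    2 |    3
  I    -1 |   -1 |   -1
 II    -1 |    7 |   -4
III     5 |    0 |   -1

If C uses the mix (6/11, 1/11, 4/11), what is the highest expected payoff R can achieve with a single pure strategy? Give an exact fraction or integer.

I: (-1)·(6/11) + (-1)·(1/11) + (-1)·(4/11) = -1.
II: (-1)·(6/11) + (7)·(1/11) + (-4)·(4/11) = -15/11.
III: (5)·(6/11) + (0)·(1/11) + (-1)·(4/11) = 26/11.
The best pure response is III with expected payoff 26/11.

26/11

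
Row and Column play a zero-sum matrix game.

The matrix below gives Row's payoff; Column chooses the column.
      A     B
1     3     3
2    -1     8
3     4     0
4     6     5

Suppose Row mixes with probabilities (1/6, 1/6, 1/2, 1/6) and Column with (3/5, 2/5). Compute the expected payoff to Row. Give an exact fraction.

46/15

Against (3/5, 2/5), each row's expected payoff is 1: 3; 2: 13/5; 3: 12/5; 4: 28/5.
Taking the (1/6, 1/6, 1/2, 1/6)-weighted average: (1/6)·(3) + (1/6)·(13/5) + (1/2)·(12/5) + (1/6)·(28/5) = 46/15.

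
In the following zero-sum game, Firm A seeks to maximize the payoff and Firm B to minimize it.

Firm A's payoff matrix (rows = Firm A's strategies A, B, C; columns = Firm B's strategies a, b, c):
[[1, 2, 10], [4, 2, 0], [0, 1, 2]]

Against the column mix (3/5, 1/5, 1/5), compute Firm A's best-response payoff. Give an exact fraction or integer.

A: (1)·(3/5) + (2)·(1/5) + (10)·(1/5) = 3.
B: (4)·(3/5) + (2)·(1/5) + (0)·(1/5) = 14/5.
C: (0)·(3/5) + (1)·(1/5) + (2)·(1/5) = 3/5.
The best pure response is A with expected payoff 3.

3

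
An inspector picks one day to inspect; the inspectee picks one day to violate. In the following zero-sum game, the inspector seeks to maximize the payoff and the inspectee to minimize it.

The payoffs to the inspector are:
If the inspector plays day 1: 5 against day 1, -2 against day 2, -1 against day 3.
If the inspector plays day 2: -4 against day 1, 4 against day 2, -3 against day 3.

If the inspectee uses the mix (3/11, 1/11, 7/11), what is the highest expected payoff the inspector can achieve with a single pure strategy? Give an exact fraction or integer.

day 1: (5)·(3/11) + (-2)·(1/11) + (-1)·(7/11) = 6/11.
day 2: (-4)·(3/11) + (4)·(1/11) + (-3)·(7/11) = -29/11.
The best pure response is day 1 with expected payoff 6/11.

6/11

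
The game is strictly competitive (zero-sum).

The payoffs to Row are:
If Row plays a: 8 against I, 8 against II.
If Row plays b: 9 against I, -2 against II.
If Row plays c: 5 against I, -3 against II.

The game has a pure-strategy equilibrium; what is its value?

8

Row minima: 8, -2, -3 → Row's maximin is 8.
Column maxima: 9, 8 → Column's minimax is 8.
They coincide at (a, II), so the value is 8.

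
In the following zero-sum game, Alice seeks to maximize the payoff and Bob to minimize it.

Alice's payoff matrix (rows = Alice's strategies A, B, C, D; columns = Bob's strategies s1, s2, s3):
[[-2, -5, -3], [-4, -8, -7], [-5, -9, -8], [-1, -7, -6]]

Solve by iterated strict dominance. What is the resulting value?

Column s3 is strictly dominated by s2 for Bob (-5<-3, -8<-7, -9<-8, -7<-6); eliminate s3.
Row B is strictly dominated by row A (-2>-4, -5>-8); eliminate B.
Row C is strictly dominated by row A (-2>-5, -5>-9); eliminate C.
Column s1 is strictly dominated by s2 for Bob (-5<-2, -7<-1); eliminate s1.
Row D is strictly dominated by row A (-5>-7); eliminate D.
Only (A, s2) remains, with payoff -5.

-5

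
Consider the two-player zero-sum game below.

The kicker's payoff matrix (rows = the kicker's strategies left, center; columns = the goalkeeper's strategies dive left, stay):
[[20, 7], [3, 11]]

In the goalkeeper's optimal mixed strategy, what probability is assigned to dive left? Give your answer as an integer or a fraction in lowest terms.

4/21

Row minima are 7 and 3, so the kicker's maximin is 7; column maxima are 20 and 11, so the goalkeeper's minimax is 11. These differ, so the equilibrium is in mixed strategies.
Let the goalkeeper play dive left with probability q. The kicker is indifferent when 20q + 7(1−q) = 3q + 11(1−q), giving q = 4/21.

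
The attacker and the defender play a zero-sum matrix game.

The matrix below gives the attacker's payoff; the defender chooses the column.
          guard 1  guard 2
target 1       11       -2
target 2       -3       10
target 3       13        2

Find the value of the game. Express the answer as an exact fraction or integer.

Row target 1 is strictly dominated by row target 3, so the attacker never plays it.
The remaining 2×2 game on (target 2, target 3) × (guard 1, guard 2) has no saddle point. Let the attacker play target 2 with probability p; indifference gives −3p + 13(1−p) = 10p + 2(1−p), so p = 11/24.
Similarly the defender's optimal q on guard 1 is 1/3, and the value is -3·(1/3) + (10)·(2/3) = 17/3.

17/3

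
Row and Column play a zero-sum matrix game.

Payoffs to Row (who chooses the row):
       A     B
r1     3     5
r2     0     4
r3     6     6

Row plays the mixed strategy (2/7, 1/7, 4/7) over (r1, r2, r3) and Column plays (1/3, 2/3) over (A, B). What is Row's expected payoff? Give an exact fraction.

Against (1/3, 2/3), each row's expected payoff is r1: 13/3; r2: 8/3; r3: 6.
Taking the (2/7, 1/7, 4/7)-weighted average: (2/7)·(13/3) + (1/7)·(8/3) + (4/7)·(6) = 106/21.

106/21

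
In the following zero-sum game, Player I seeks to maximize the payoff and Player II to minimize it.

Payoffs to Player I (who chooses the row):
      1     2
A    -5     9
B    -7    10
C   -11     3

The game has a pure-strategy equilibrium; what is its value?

-5

Row minima: -5, -7, -11 → Player I's maximin is -5.
Column maxima: -5, 10 → Player II's minimax is -5.
They coincide at (A, 1), so the value is -5.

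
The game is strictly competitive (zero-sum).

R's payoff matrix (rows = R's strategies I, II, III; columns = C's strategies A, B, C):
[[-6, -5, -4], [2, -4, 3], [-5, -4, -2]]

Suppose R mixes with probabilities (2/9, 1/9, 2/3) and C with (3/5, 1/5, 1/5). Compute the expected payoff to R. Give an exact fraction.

-35/9

Against (3/5, 1/5, 1/5), each row's expected payoff is I: -27/5; II: 1; III: -21/5.
Taking the (2/9, 1/9, 2/3)-weighted average: (2/9)·(-27/5) + (1/9)·(1) + (2/3)·(-21/5) = -35/9.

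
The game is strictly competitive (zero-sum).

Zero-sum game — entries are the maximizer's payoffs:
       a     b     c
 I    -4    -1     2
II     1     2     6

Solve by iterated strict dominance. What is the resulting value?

Column b is strictly dominated by a for the minimizer (-4<-1, 1<2); eliminate b.
Row I is strictly dominated by row II (1>-4, 6>2); eliminate I.
Column c is strictly dominated by a for the minimizer (1<6); eliminate c.
Only (II, a) remains, with payoff 1.

1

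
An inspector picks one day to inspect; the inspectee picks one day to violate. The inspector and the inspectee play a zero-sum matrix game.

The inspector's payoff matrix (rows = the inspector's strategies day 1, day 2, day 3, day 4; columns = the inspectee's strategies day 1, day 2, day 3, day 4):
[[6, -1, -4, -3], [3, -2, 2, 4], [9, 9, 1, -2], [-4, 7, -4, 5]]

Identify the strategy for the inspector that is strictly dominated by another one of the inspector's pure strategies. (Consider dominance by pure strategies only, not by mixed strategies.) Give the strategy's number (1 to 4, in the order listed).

Compare day 1 with day 3: 9 > 6, 9 > -1, 1 > -4, -2 > -3.
So day 3 strictly dominates day 1 for the inspector; day 1 is strictly dominated.

1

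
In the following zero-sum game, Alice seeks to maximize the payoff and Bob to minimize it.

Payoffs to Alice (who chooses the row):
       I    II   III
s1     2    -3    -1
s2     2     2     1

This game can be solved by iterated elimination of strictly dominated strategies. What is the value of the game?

1

Column I is strictly dominated by III for Bob (-1<2, 1<2); eliminate I.
Row s1 is strictly dominated by row s2 (2>-3, 1>-1); eliminate s1.
Column II is strictly dominated by III for Bob (1<2); eliminate II.
Only (s2, III) remains, with payoff 1.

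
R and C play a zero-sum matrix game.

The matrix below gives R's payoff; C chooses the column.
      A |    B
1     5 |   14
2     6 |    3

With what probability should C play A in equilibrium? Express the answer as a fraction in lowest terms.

Row minima are 5 and 3, so R's maximin is 5; column maxima are 6 and 14, so C's minimax is 6. These differ, so the equilibrium is in mixed strategies.
Let C play A with probability q. R is indifferent when 5q + 14(1−q) = 6q + 3(1−q), giving q = 11/12.

11/12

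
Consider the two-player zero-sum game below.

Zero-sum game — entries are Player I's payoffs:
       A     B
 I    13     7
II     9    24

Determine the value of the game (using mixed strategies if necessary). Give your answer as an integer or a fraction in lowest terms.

83/7

Row minima are 7 and 9, so Player I's maximin is 9; column maxima are 13 and 24, so Player II's minimax is 13. These differ, so the equilibrium is in mixed strategies.
Let Player I play I with probability p. Player II is indifferent when 13p + 9(1−p) = 7p + 24(1−p), giving p = 5/7.
Let Player II play A with probability q. Player I is indifferent when 13q + 7(1−q) = 9q + 24(1−q), giving q = 17/21.
The value is 13·(17/21) + (7)·(4/21) = 83/7.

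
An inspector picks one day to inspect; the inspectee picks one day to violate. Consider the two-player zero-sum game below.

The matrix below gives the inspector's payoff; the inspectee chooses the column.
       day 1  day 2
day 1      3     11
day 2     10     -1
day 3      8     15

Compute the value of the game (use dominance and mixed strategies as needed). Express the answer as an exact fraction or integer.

79/9

Row day 1 is strictly dominated by row day 3, so the inspector never plays it.
The remaining 2×2 game on (day 2, day 3) × (day 1, day 2) has no saddle point. Let the inspector play day 2 with probability p; indifference gives 10p + 8(1−p) = −p + 15(1−p), so p = 7/18.
Similarly the inspectee's optimal q on day 1 is 8/9, and the value is 10·(8/9) + (-1)·(1/9) = 79/9.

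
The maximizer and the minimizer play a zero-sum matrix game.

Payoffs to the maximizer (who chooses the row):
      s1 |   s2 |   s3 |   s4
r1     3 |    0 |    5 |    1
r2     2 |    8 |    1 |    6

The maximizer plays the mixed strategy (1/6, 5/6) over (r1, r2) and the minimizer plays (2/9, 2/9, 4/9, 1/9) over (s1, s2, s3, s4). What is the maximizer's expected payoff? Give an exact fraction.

59/18

Against (2/9, 2/9, 4/9, 1/9), each row's expected payoff is r1: 3; r2: 10/3.
Taking the (1/6, 5/6)-weighted average: (1/6)·(3) + (5/6)·(10/3) = 59/18.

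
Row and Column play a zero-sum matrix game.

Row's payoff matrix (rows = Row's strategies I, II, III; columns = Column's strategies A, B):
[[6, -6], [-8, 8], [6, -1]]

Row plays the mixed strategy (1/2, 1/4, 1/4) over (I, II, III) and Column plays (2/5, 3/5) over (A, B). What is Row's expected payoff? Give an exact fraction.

Against (2/5, 3/5), each row's expected payoff is I: -6/5; II: 8/5; III: 9/5.
Taking the (1/2, 1/4, 1/4)-weighted average: (1/2)·(-6/5) + (1/4)·(8/5) + (1/4)·(9/5) = 1/4.

1/4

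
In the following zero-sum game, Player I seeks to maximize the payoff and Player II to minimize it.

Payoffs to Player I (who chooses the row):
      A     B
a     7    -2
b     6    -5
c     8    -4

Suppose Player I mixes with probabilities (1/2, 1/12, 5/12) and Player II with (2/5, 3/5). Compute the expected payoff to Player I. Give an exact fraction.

13/12

Against (2/5, 3/5), each row's expected payoff is a: 8/5; b: -3/5; c: 4/5.
Taking the (1/2, 1/12, 5/12)-weighted average: (1/2)·(8/5) + (1/12)·(-3/5) + (5/12)·(4/5) = 13/12.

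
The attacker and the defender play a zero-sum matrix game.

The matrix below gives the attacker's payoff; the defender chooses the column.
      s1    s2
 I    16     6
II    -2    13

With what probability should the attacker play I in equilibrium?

Row minima are 6 and -2, so the attacker's maximin is 6; column maxima are 16 and 13, so the defender's minimax is 13. These differ, so the equilibrium is in mixed strategies.
Let the attacker play I with probability p. The defender is indifferent when 16p − 2(1−p) = 6p + 13(1−p), giving p = 3/5.

3/5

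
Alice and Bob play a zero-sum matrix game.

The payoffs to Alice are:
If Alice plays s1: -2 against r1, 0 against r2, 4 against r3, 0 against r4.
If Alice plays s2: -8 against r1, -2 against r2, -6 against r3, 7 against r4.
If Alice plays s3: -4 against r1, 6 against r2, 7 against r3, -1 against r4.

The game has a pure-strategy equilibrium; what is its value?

-2

Row minima: -2, -8, -4 → Alice's maximin is -2.
Column maxima: -2, 6, 7, 7 → Bob's minimax is -2.
They coincide at (s1, r1), so the value is -2.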